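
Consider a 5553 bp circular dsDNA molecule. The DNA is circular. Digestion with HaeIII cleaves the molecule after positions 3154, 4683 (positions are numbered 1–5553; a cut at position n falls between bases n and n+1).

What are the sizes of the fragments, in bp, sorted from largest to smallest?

Circular molecule, 2 cuts → 2 fragments:
  4683 − 3154 = 1529 bp
  wrap: 5553 − 4683 + 3154 = 4024 bp
Sorted largest to smallest: 4024, 1529 bp.

4024, 1529 bp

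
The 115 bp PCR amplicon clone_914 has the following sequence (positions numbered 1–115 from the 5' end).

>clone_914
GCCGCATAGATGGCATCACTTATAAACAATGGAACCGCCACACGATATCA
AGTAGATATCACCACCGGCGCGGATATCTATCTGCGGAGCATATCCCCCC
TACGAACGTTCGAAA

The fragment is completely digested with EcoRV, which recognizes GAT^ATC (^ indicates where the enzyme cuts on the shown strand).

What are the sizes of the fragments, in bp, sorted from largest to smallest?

EcoRV sites (GATATC) start at positions 44, 55, 73.
EcoRV cuts after base 3 of each site, so after positions 46, 57, 75.
Linear molecule, 3 cuts → 4 fragments:
  1–46 → 46 bp
  47–57 → 11 bp
  58–75 → 18 bp
  76–115 → 40 bp
Sorted largest to smallest: 46, 40, 18, 11 bp.

46, 40, 18, 11 bp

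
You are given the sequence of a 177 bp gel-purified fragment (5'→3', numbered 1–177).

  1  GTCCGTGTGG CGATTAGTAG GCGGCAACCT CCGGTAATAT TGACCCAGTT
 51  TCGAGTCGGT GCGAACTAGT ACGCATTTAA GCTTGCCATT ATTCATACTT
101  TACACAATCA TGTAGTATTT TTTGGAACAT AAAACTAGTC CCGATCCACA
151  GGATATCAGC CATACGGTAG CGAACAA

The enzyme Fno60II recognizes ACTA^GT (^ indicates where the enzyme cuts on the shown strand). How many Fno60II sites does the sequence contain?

ACTAGT occurs starting at positions 65, 134.
Fno60II cuts at 2 sites.

2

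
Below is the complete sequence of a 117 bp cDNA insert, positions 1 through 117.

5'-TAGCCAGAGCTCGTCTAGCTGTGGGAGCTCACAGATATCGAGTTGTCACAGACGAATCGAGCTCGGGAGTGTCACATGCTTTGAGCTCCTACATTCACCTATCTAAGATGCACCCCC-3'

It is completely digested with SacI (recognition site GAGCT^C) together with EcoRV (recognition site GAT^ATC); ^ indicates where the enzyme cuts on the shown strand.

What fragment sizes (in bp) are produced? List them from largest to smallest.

SacI sites (GAGCTC) start at positions 7, 25, 59, 83.
SacI cuts after base 5 of each site (before the last base), so after positions 11, 29, 63, 87.
The EcoRV site (GATATC) starts at position 34.
EcoRV cuts after base 3 of each site, so after position 36.
Combined cut positions: 11, 29, 36, 63, 87.
Linear molecule, 5 cuts → 6 fragments:
  1–11 → 11 bp
  12–29 → 18 bp
  30–36 → 7 bp
  37–63 → 27 bp
  64–87 → 24 bp
  88–117 → 30 bp
Sorted largest to smallest: 30, 27, 24, 18, 11, 7 bp.

30, 27, 24, 18, 11, 7 bp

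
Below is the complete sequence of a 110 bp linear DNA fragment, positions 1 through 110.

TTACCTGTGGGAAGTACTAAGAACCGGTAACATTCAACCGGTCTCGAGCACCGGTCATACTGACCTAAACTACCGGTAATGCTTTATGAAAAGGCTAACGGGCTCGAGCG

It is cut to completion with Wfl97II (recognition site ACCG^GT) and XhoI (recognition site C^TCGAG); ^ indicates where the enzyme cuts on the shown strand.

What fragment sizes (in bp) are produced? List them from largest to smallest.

Wfl97II sites (ACCGGT) start at positions 23, 37, 50, 72.
Wfl97II cuts after base 4 of each site, so after positions 26, 40, 53, 75.
XhoI sites (CTCGAG) start at positions 43, 103.
XhoI cuts after the first base of each site, so after positions 43, 103.
Combined cut positions: 26, 40, 43, 53, 75, 103.
Linear molecule, 6 cuts → 7 fragments:
  1–26 → 26 bp
  27–40 → 14 bp
  41–43 → 3 bp
  44–53 → 10 bp
  54–75 → 22 bp
  76–103 → 28 bp
  104–110 → 7 bp
Sorted largest to smallest: 28, 26, 22, 14, 10, 7, 3 bp.

28, 26, 22, 14, 10, 7, 3 bp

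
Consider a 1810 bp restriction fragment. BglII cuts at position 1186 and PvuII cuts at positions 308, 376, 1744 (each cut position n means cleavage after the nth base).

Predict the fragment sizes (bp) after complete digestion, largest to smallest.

810, 558, 308, 68, 66 bp

Combined cut positions (sorted): 308, 376, 1186, 1744.
Linear molecule, 4 cuts → 5 fragments:
  308 − 0 = 308 bp
  376 − 308 = 68 bp
  1186 − 376 = 810 bp
  1744 − 1186 = 558 bp
  1810 − 1744 = 66 bp
Sorted largest to smallest: 810, 558, 308, 68, 66 bp.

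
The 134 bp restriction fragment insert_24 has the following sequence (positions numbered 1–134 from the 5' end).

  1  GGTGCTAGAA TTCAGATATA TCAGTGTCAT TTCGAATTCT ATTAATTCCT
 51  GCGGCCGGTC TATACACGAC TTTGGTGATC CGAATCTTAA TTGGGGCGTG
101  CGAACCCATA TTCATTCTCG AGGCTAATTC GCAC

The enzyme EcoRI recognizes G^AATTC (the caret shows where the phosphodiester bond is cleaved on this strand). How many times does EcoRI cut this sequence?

GAATTC occurs starting at positions 8, 34.
EcoRI cuts at 2 sites.

2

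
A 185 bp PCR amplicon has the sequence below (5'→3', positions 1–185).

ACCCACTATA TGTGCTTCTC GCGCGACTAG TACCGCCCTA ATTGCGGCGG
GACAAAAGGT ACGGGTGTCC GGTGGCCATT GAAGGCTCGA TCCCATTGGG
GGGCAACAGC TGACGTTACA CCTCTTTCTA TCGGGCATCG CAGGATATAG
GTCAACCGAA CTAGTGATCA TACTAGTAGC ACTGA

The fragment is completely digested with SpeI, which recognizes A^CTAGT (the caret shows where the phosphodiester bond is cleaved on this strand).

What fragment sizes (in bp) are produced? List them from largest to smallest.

134, 26, 13, 12 bp

SpeI sites (ACTAGT) start at positions 26, 160, 172.
SpeI cuts after the first base of each site, so after positions 26, 160, 172.
Linear molecule, 3 cuts → 4 fragments:
  1–26 → 26 bp
  27–160 → 134 bp
  161–172 → 12 bp
  173–185 → 13 bp
Sorted largest to smallest: 134, 26, 13, 12 bp.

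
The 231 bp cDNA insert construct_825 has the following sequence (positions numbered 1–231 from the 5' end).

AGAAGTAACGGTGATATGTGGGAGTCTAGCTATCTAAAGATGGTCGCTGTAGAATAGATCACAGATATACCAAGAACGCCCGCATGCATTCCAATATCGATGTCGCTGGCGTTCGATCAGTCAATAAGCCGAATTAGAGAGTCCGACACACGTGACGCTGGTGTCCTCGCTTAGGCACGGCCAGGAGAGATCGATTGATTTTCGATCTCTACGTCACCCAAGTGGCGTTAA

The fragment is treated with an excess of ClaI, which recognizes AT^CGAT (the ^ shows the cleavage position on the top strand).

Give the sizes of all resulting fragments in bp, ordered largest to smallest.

ClaI sites (ATCGAT) start at positions 96, 190.
ClaI cuts after base 2 of each site, so after positions 97, 191.
Linear molecule, 2 cuts → 3 fragments:
  1–97 → 97 bp
  98–191 → 94 bp
  192–231 → 40 bp
Sorted largest to smallest: 97, 94, 40 bp.

97, 94, 40 bp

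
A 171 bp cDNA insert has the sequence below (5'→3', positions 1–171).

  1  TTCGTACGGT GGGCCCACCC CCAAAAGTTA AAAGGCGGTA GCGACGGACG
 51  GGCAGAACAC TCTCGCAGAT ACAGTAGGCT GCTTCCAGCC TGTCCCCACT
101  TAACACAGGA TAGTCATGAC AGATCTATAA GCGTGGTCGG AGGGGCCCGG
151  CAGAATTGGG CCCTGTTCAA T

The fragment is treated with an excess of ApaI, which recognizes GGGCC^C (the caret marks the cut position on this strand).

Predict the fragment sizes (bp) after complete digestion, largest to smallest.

132, 15, 15, 9 bp

ApaI sites (GGGCCC) start at positions 11, 143, 158.
ApaI cuts after base 5 of each site (before the last base), so after positions 15, 147, 162.
Linear molecule, 3 cuts → 4 fragments:
  1–15 → 15 bp
  16–147 → 132 bp
  148–162 → 15 bp
  163–171 → 9 bp
Sorted largest to smallest: 132, 15, 15, 9 bp.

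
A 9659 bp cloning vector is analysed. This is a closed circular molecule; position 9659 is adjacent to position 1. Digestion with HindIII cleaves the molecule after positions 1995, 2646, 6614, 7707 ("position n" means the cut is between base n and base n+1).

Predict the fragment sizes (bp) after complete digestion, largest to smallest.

3968, 3947, 1093, 651 bp

Circular molecule, 4 cuts → 4 fragments:
  2646 − 1995 = 651 bp
  6614 − 2646 = 3968 bp
  7707 − 6614 = 1093 bp
  wrap: 9659 − 7707 + 1995 = 3947 bp
Sorted largest to smallest: 3968, 3947, 1093, 651 bp.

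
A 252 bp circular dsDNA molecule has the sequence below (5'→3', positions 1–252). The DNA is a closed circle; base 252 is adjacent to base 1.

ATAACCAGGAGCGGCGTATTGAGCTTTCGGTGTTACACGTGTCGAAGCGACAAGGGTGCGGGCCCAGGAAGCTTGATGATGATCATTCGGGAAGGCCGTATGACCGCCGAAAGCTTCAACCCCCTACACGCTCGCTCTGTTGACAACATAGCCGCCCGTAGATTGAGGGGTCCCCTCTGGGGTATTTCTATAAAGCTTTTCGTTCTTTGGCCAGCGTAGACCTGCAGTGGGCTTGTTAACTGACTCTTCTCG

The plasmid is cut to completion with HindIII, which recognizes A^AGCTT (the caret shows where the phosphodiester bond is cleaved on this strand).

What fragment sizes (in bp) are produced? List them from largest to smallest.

HindIII sites (AAGCTT) start at positions 69, 111, 193.
HindIII cuts after the first base of each site, so after positions 69, 111, 193.
Circular molecule, 3 cuts → 3 fragments:
  70–111 → 42 bp
  112–193 → 82 bp
  194–252 then 1–69 → 59 + 69 = 128 bp
Sorted largest to smallest: 128, 82, 42 bp.

128, 82, 42 bp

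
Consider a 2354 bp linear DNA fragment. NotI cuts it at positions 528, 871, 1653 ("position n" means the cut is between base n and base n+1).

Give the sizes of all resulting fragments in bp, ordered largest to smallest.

782, 701, 528, 343 bp

Linear molecule, 3 cuts → 4 fragments:
  528 − 0 = 528 bp
  871 − 528 = 343 bp
  1653 − 871 = 782 bp
  2354 − 1653 = 701 bp
Sorted largest to smallest: 782, 701, 528, 343 bp.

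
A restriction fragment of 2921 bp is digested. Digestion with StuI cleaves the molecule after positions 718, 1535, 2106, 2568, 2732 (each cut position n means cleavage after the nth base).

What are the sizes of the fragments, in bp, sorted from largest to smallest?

817, 718, 571, 462, 189, 164 bp

Linear molecule, 5 cuts → 6 fragments:
  718 − 0 = 718 bp
  1535 − 718 = 817 bp
  2106 − 1535 = 571 bp
  2568 − 2106 = 462 bp
  2732 − 2568 = 164 bp
  2921 − 2732 = 189 bp
Sorted largest to smallest: 817, 718, 571, 462, 189, 164 bp.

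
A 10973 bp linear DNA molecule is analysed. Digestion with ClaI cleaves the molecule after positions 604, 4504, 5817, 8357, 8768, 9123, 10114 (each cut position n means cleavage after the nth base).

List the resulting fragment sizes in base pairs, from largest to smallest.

Linear molecule, 7 cuts → 8 fragments:
  604 − 0 = 604 bp
  4504 − 604 = 3900 bp
  5817 − 4504 = 1313 bp
  8357 − 5817 = 2540 bp
  8768 − 8357 = 411 bp
  9123 − 8768 = 355 bp
  10114 − 9123 = 991 bp
  10973 − 10114 = 859 bp
Sorted largest to smallest: 3900, 2540, 1313, 991, 859, 604, 411, 355 bp.

3900, 2540, 1313, 991, 859, 604, 411, 355 bp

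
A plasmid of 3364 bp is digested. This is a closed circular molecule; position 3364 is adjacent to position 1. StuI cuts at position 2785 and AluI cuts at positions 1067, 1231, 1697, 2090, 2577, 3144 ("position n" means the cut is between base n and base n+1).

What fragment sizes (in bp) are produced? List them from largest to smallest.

Combined cut positions (sorted): 1067, 1231, 1697, 2090, 2577, 2785, 3144.
Circular molecule, 7 cuts → 7 fragments:
  1231 − 1067 = 164 bp
  1697 − 1231 = 466 bp
  2090 − 1697 = 393 bp
  2577 − 2090 = 487 bp
  2785 − 2577 = 208 bp
  3144 − 2785 = 359 bp
  wrap: 3364 − 3144 + 1067 = 1287 bp
Sorted largest to smallest: 1287, 487, 466, 393, 359, 208, 164 bp.

1287, 487, 466, 393, 359, 208, 164 bp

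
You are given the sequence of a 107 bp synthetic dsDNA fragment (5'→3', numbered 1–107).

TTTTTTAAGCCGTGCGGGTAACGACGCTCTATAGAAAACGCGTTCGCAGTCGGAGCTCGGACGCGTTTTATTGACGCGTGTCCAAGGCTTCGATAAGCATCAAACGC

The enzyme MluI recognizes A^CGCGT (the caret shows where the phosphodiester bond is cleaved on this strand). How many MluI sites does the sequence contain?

3

ACGCGT occurs starting at positions 38, 61, 74.
MluI cuts at 3 sites.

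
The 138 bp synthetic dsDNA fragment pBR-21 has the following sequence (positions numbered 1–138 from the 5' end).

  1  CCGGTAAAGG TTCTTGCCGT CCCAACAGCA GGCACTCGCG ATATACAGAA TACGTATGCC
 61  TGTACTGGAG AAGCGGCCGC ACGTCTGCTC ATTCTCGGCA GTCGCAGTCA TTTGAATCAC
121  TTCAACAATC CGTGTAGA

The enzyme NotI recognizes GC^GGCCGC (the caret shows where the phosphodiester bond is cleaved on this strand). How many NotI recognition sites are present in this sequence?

GCGGCCGC occurs starting at position 73.
NotI cuts at 1 site.

1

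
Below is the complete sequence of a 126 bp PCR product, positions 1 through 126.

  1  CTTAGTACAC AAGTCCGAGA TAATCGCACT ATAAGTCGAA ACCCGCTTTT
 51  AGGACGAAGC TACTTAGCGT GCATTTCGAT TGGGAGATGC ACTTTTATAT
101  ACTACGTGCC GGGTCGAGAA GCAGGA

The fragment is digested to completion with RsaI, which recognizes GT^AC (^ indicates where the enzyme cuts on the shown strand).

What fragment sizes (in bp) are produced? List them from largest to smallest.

120, 6 bp

The RsaI site (GTAC) starts at position 5.
RsaI cuts after base 2 of each site, so after position 6.
Linear molecule, 1 cut → 2 fragments:
  1–6 → 6 bp
  7–126 → 120 bp
Sorted largest to smallest: 120, 6 bp.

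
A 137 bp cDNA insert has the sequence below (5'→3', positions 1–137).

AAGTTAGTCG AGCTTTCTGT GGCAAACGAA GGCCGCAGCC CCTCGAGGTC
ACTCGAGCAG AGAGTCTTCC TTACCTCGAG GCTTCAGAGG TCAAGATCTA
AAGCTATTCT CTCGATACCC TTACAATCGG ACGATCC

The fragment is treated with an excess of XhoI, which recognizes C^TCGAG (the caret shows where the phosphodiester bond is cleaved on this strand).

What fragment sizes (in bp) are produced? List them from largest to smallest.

62, 42, 23, 10 bp

XhoI sites (CTCGAG) start at positions 42, 52, 75.
XhoI cuts after the first base of each site, so after positions 42, 52, 75.
Linear molecule, 3 cuts → 4 fragments:
  1–42 → 42 bp
  43–52 → 10 bp
  53–75 → 23 bp
  76–137 → 62 bp
Sorted largest to smallest: 62, 42, 23, 10 bp.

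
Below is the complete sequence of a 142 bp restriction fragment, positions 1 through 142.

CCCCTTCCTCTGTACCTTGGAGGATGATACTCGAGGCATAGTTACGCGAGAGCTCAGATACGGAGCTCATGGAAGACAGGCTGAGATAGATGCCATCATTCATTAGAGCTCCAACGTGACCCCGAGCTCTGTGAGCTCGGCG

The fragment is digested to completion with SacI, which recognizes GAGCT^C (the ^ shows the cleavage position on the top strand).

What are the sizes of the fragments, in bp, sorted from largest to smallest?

SacI sites (GAGCTC) start at positions 50, 63, 106, 124, 133.
SacI cuts after base 5 of each site (before the last base), so after positions 54, 67, 110, 128, 137.
Linear molecule, 5 cuts → 6 fragments:
  1–54 → 54 bp
  55–67 → 13 bp
  68–110 → 43 bp
  111–128 → 18 bp
  129–137 → 9 bp
  138–142 → 5 bp
Sorted largest to smallest: 54, 43, 18, 13, 9, 5 bp.

54, 43, 18, 13, 9, 5 bp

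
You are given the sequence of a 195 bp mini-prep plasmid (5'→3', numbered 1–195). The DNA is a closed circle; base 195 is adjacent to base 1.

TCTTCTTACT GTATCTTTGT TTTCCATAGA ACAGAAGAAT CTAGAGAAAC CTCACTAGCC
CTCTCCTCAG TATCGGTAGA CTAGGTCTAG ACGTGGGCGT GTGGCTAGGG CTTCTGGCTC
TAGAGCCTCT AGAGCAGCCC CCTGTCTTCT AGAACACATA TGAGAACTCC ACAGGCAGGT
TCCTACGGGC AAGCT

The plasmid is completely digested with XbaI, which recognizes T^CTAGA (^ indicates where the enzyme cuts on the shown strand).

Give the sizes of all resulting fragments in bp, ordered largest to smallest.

XbaI sites (TCTAGA) start at positions 40, 86, 119, 128, 148.
XbaI cuts after the first base of each site, so after positions 40, 86, 119, 128, 148.
Circular molecule, 5 cuts → 5 fragments:
  41–86 → 46 bp
  87–119 → 33 bp
  120–128 → 9 bp
  129–148 → 20 bp
  149–195 then 1–40 → 47 + 40 = 87 bp
Sorted largest to smallest: 87, 46, 33, 20, 9 bp.

87, 46, 33, 20, 9 bp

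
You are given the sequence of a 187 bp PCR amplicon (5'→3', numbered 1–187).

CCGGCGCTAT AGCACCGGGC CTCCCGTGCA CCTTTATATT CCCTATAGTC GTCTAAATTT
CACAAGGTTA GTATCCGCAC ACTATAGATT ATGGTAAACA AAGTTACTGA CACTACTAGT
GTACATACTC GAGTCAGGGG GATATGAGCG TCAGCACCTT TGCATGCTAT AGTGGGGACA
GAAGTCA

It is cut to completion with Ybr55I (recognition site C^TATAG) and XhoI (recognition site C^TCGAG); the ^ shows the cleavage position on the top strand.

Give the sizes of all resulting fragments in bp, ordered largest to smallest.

Ybr55I sites (CTATAG) start at positions 7, 43, 82, 167.
Ybr55I cuts after the first base of each site, so after positions 7, 43, 82, 167.
The XhoI site (CTCGAG) starts at position 128.
XhoI cuts after the first base of each site, so after position 128.
Combined cut positions: 7, 43, 82, 128, 167.
Linear molecule, 5 cuts → 6 fragments:
  1–7 → 7 bp
  8–43 → 36 bp
  44–82 → 39 bp
  83–128 → 46 bp
  129–167 → 39 bp
  168–187 → 20 bp
Sorted largest to smallest: 46, 39, 39, 36, 20, 7 bp.

46, 39, 39, 36, 20, 7 bp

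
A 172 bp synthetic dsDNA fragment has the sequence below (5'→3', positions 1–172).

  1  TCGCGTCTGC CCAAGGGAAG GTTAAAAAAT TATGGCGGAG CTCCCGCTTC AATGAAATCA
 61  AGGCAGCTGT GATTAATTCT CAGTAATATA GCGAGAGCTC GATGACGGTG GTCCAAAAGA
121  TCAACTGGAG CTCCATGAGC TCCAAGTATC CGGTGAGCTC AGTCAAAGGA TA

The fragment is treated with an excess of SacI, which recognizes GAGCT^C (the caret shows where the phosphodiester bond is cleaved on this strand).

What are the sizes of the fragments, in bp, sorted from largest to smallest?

SacI sites (GAGCTC) start at positions 38, 95, 128, 137, 155.
SacI cuts after base 5 of each site (before the last base), so after positions 42, 99, 132, 141, 159.
Linear molecule, 5 cuts → 6 fragments:
  1–42 → 42 bp
  43–99 → 57 bp
  100–132 → 33 bp
  133–141 → 9 bp
  142–159 → 18 bp
  160–172 → 13 bp
Sorted largest to smallest: 57, 42, 33, 18, 13, 9 bp.

57, 42, 33, 18, 13, 9 bp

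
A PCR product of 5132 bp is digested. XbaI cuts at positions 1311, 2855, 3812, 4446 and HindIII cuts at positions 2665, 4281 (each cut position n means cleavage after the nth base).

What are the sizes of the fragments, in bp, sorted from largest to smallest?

Combined cut positions (sorted): 1311, 2665, 2855, 3812, 4281, 4446.
Linear molecule, 6 cuts → 7 fragments:
  1311 − 0 = 1311 bp
  2665 − 1311 = 1354 bp
  2855 − 2665 = 190 bp
  3812 − 2855 = 957 bp
  4281 − 3812 = 469 bp
  4446 − 4281 = 165 bp
  5132 − 4446 = 686 bp
Sorted largest to smallest: 1354, 1311, 957, 686, 469, 190, 165 bp.

1354, 1311, 957, 686, 469, 190, 165 bp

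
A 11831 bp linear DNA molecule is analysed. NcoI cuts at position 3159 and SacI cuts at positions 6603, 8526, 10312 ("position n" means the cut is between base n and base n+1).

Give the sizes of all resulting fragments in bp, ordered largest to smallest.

3444, 3159, 1923, 1786, 1519 bp

Combined cut positions (sorted): 3159, 6603, 8526, 10312.
Linear molecule, 4 cuts → 5 fragments:
  3159 − 0 = 3159 bp
  6603 − 3159 = 3444 bp
  8526 − 6603 = 1923 bp
  10312 − 8526 = 1786 bp
  11831 − 10312 = 1519 bp
Sorted largest to smallest: 3444, 3159, 1923, 1786, 1519 bp.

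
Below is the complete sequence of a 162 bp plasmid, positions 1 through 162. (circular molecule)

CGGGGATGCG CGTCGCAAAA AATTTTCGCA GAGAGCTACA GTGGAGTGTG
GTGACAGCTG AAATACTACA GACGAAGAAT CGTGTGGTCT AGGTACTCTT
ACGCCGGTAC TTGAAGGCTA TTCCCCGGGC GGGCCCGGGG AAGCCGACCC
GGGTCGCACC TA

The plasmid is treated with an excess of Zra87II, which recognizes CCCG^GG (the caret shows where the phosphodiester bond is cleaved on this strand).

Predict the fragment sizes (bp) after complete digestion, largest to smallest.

138, 14, 10 bp

Zra87II sites (CCCGGG) start at positions 124, 134, 148.
Zra87II cuts after base 4 of each site, so after positions 127, 137, 151.
Circular molecule, 3 cuts → 3 fragments:
  128–137 → 10 bp
  138–151 → 14 bp
  152–162 then 1–127 → 11 + 127 = 138 bp
Sorted largest to smallest: 138, 14, 10 bp.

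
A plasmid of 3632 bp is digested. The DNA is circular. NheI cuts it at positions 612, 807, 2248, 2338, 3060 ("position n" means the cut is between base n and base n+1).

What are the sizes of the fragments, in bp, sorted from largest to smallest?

Circular molecule, 5 cuts → 5 fragments:
  807 − 612 = 195 bp
  2248 − 807 = 1441 bp
  2338 − 2248 = 90 bp
  3060 − 2338 = 722 bp
  wrap: 3632 − 3060 + 612 = 1184 bp
Sorted largest to smallest: 1441, 1184, 722, 195, 90 bp.

1441, 1184, 722, 195, 90 bp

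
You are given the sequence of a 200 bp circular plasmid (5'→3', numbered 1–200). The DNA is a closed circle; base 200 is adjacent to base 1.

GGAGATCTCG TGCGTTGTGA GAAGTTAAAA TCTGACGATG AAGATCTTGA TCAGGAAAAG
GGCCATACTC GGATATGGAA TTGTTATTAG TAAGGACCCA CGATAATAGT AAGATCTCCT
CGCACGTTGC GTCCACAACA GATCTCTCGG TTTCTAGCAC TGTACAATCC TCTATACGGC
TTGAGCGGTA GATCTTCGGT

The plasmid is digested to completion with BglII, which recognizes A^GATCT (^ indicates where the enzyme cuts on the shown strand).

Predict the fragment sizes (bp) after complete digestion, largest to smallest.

BglII sites (AGATCT) start at positions 3, 42, 112, 140, 190.
BglII cuts after the first base of each site, so after positions 3, 42, 112, 140, 190.
Circular molecule, 5 cuts → 5 fragments:
  4–42 → 39 bp
  43–112 → 70 bp
  113–140 → 28 bp
  141–190 → 50 bp
  191–200 then 1–3 → 10 + 3 = 13 bp
Sorted largest to smallest: 70, 50, 39, 28, 13 bp.

70, 50, 39, 28, 13 bp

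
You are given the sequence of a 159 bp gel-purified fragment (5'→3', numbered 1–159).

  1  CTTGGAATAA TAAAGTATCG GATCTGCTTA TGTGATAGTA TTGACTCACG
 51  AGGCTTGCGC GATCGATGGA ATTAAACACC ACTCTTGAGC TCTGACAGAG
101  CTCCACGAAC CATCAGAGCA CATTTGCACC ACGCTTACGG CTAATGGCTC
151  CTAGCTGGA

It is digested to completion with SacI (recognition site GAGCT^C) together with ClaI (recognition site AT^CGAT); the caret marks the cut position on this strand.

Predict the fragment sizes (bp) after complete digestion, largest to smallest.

SacI sites (GAGCTC) start at positions 87, 98.
SacI cuts after base 5 of each site (before the last base), so after positions 91, 102.
The ClaI site (ATCGAT) starts at position 62.
ClaI cuts after base 2 of each site, so after position 63.
Combined cut positions: 63, 91, 102.
Linear molecule, 3 cuts → 4 fragments:
  1–63 → 63 bp
  64–91 → 28 bp
  92–102 → 11 bp
  103–159 → 57 bp
Sorted largest to smallest: 63, 57, 28, 11 bp.

63, 57, 28, 11 bp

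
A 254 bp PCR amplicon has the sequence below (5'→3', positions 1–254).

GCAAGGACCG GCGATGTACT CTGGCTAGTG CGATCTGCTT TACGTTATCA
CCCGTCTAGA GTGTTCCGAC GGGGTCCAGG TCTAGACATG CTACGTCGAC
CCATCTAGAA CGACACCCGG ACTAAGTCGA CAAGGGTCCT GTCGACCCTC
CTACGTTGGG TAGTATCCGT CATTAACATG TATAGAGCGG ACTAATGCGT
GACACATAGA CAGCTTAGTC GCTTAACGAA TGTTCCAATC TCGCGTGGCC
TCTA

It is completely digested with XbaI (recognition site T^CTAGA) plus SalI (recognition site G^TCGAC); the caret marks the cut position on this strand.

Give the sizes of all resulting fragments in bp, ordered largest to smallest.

XbaI sites (TCTAGA) start at positions 55, 81, 104.
XbaI cuts after the first base of each site, so after positions 55, 81, 104.
SalI sites (GTCGAC) start at positions 95, 126, 141.
SalI cuts after the first base of each site, so after positions 95, 126, 141.
Combined cut positions: 55, 81, 95, 104, 126, 141.
Linear molecule, 6 cuts → 7 fragments:
  1–55 → 55 bp
  56–81 → 26 bp
  82–95 → 14 bp
  96–104 → 9 bp
  105–126 → 22 bp
  127–141 → 15 bp
  142–254 → 113 bp
Sorted largest to smallest: 113, 55, 26, 22, 15, 14, 9 bp.

113, 55, 26, 22, 15, 14, 9 bp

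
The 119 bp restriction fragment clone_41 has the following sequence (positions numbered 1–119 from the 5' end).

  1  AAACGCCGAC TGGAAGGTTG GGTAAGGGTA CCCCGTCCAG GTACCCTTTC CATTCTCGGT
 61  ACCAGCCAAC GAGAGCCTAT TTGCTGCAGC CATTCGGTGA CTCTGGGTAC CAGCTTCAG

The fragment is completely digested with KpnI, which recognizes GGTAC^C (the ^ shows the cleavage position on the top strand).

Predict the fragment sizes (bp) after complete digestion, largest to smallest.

48, 31, 18, 13, 9 bp

KpnI sites (GGTACC) start at positions 27, 40, 58, 106.
KpnI cuts after base 5 of each site (before the last base), so after positions 31, 44, 62, 110.
Linear molecule, 4 cuts → 5 fragments:
  1–31 → 31 bp
  32–44 → 13 bp
  45–62 → 18 bp
  63–110 → 48 bp
  111–119 → 9 bp
Sorted largest to smallest: 48, 31, 18, 13, 9 bp.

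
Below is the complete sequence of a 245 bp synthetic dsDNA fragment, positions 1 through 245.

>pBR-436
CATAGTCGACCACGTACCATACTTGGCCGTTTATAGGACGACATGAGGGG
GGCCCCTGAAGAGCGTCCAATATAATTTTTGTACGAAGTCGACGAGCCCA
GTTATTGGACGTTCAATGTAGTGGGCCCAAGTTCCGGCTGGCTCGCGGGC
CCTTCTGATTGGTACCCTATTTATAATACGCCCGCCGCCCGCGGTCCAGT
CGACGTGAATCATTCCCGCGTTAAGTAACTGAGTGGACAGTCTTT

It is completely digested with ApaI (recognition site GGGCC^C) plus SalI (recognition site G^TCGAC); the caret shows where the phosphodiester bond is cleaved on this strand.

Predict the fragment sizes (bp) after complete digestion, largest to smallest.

ApaI sites (GGGCCC) start at positions 50, 123, 147.
ApaI cuts after base 5 of each site (before the last base), so after positions 54, 127, 151.
SalI sites (GTCGAC) start at positions 5, 88, 199.
SalI cuts after the first base of each site, so after positions 5, 88, 199.
Combined cut positions: 5, 54, 88, 127, 151, 199.
Linear molecule, 6 cuts → 7 fragments:
  1–5 → 5 bp
  6–54 → 49 bp
  55–88 → 34 bp
  89–127 → 39 bp
  128–151 → 24 bp
  152–199 → 48 bp
  200–245 → 46 bp
Sorted largest to smallest: 49, 48, 46, 39, 34, 24, 5 bp.

49, 48, 46, 39, 34, 24, 5 bp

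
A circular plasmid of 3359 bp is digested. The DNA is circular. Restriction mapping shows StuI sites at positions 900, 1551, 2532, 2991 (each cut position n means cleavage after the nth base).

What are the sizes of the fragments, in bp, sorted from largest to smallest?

1268, 981, 651, 459 bp

Circular molecule, 4 cuts → 4 fragments:
  1551 − 900 = 651 bp
  2532 − 1551 = 981 bp
  2991 − 2532 = 459 bp
  wrap: 3359 − 2991 + 900 = 1268 bp
Sorted largest to smallest: 1268, 981, 651, 459 bp.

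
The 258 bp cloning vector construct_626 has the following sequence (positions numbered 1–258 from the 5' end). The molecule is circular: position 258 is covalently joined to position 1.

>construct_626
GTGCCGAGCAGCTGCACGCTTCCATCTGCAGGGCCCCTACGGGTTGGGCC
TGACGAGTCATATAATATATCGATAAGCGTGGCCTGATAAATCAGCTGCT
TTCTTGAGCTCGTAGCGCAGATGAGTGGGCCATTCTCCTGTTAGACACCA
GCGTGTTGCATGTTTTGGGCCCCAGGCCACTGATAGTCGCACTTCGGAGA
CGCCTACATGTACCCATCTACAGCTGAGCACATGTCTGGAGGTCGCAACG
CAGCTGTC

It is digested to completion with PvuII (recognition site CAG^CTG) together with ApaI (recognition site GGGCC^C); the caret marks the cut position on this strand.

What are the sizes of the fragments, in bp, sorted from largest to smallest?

76, 60, 52, 30, 24, 16 bp

PvuII sites (CAGCTG) start at positions 9, 93, 221, 251.
PvuII cuts after base 3 of each site, so after positions 11, 95, 223, 253.
ApaI sites (GGGCCC) start at positions 31, 167.
ApaI cuts after base 5 of each site (before the last base), so after positions 35, 171.
Combined cut positions: 11, 35, 95, 171, 223, 253.
Circular molecule, 6 cuts → 6 fragments:
  12–35 → 24 bp
  36–95 → 60 bp
  96–171 → 76 bp
  172–223 → 52 bp
  224–253 → 30 bp
  254–258 then 1–11 → 5 + 11 = 16 bp
Sorted largest to smallest: 76, 60, 52, 30, 24, 16 bp.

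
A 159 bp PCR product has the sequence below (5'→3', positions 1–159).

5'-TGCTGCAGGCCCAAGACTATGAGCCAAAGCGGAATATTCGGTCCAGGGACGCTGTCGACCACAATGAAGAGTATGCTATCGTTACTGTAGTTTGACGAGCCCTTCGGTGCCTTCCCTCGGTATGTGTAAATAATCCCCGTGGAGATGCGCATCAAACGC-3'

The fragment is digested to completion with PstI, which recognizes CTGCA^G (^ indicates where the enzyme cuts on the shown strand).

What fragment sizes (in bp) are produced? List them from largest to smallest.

The PstI site (CTGCAG) starts at position 3.
PstI cuts after base 5 of each site (before the last base), so after position 7.
Linear molecule, 1 cut → 2 fragments:
  1–7 → 7 bp
  8–159 → 152 bp
Sorted largest to smallest: 152, 7 bp.

152, 7 bp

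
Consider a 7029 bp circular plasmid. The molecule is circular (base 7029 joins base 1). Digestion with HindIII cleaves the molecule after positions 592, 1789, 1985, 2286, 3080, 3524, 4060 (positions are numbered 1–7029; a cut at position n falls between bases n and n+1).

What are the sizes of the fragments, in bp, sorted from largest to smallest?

3561, 1197, 794, 536, 444, 301, 196 bp

Circular molecule, 7 cuts → 7 fragments:
  1789 − 592 = 1197 bp
  1985 − 1789 = 196 bp
  2286 − 1985 = 301 bp
  3080 − 2286 = 794 bp
  3524 − 3080 = 444 bp
  4060 − 3524 = 536 bp
  wrap: 7029 − 4060 + 592 = 3561 bp
Sorted largest to smallest: 3561, 1197, 794, 536, 444, 301, 196 bp.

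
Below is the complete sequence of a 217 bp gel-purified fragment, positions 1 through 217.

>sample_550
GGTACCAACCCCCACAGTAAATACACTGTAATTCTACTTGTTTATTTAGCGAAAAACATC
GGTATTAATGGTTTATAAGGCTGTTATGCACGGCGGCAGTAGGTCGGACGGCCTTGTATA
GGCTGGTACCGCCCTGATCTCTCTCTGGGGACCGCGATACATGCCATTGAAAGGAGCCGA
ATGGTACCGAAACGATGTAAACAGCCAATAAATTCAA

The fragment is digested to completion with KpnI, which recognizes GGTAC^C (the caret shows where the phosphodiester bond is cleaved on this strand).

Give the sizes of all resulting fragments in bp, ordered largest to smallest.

KpnI sites (GGTACC) start at positions 1, 125, 183.
KpnI cuts after base 5 of each site (before the last base), so after positions 5, 129, 187.
Linear molecule, 3 cuts → 4 fragments:
  1–5 → 5 bp
  6–129 → 124 bp
  130–187 → 58 bp
  188–217 → 30 bp
Sorted largest to smallest: 124, 58, 30, 5 bp.

124, 58, 30, 5 bp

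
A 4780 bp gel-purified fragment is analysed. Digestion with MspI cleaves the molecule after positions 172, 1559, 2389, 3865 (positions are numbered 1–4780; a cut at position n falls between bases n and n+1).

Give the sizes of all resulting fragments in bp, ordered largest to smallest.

1476, 1387, 915, 830, 172 bp

Linear molecule, 4 cuts → 5 fragments:
  172 − 0 = 172 bp
  1559 − 172 = 1387 bp
  2389 − 1559 = 830 bp
  3865 − 2389 = 1476 bp
  4780 − 3865 = 915 bp
Sorted largest to smallest: 1476, 1387, 915, 830, 172 bp.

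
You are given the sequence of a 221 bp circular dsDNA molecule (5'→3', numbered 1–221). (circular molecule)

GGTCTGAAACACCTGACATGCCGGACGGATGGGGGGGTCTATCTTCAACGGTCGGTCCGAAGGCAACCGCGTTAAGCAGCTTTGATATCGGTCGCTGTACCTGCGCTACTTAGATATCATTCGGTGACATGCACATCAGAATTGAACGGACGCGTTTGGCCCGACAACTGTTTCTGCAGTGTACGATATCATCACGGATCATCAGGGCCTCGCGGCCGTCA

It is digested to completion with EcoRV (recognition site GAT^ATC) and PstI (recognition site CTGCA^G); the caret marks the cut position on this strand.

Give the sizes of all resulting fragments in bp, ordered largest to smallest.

120, 63, 29, 9 bp

EcoRV sites (GATATC) start at positions 84, 113, 185.
EcoRV cuts after base 3 of each site, so after positions 86, 115, 187.
The PstI site (CTGCAG) starts at position 174.
PstI cuts after base 5 of each site (before the last base), so after position 178.
Combined cut positions: 86, 115, 178, 187.
Circular molecule, 4 cuts → 4 fragments:
  87–115 → 29 bp
  116–178 → 63 bp
  179–187 → 9 bp
  188–221 then 1–86 → 34 + 86 = 120 bp
Sorted largest to smallest: 120, 63, 29, 9 bp.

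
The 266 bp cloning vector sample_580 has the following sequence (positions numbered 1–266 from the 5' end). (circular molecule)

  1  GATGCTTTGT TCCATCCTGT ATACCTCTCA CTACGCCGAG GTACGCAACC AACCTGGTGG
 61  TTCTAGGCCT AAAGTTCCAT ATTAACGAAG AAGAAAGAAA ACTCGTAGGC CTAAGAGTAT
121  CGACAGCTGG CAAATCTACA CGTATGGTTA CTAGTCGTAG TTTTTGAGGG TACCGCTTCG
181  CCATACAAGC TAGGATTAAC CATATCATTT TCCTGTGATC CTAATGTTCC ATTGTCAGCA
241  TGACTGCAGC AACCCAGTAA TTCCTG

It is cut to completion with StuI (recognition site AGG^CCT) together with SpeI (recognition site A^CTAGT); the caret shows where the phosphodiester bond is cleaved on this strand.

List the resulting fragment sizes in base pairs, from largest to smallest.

183, 42, 41 bp

StuI sites (AGGCCT) start at positions 65, 107.
StuI cuts after base 3 of each site, so after positions 67, 109.
The SpeI site (ACTAGT) starts at position 150.
SpeI cuts after the first base of each site, so after position 150.
Combined cut positions: 67, 109, 150.
Circular molecule, 3 cuts → 3 fragments:
  68–109 → 42 bp
  110–150 → 41 bp
  151–266 then 1–67 → 116 + 67 = 183 bp
Sorted largest to smallest: 183, 42, 41 bp.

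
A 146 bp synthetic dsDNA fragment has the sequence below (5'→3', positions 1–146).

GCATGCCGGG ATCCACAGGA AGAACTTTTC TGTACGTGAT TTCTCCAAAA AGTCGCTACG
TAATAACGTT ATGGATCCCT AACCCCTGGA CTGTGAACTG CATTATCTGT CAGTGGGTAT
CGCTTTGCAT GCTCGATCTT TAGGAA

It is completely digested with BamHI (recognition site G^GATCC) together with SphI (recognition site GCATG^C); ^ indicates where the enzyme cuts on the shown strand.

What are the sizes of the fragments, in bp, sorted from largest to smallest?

64, 58, 15, 5, 4 bp

BamHI sites (GGATCC) start at positions 9, 73.
BamHI cuts after the first base of each site, so after positions 9, 73.
SphI sites (GCATGC) start at positions 1, 127.
SphI cuts after base 5 of each site (before the last base), so after positions 5, 131.
Combined cut positions: 5, 9, 73, 131.
Linear molecule, 4 cuts → 5 fragments:
  1–5 → 5 bp
  6–9 → 4 bp
  10–73 → 64 bp
  74–131 → 58 bp
  132–146 → 15 bp
Sorted largest to smallest: 64, 58, 15, 5, 4 bp.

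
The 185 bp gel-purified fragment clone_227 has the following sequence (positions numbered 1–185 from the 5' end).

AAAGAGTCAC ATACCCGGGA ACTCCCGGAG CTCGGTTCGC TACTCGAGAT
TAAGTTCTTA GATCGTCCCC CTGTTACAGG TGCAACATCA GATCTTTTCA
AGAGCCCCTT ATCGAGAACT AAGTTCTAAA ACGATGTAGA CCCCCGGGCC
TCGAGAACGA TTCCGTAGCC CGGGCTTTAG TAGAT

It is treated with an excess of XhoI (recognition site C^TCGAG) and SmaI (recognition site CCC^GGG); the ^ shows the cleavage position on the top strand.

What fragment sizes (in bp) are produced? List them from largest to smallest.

102, 27, 21, 16, 14, 5 bp

XhoI sites (CTCGAG) start at positions 43, 150.
XhoI cuts after the first base of each site, so after positions 43, 150.
SmaI sites (CCCGGG) start at positions 14, 143, 169.
SmaI cuts after base 3 of each site, so after positions 16, 145, 171.
Combined cut positions: 16, 43, 145, 150, 171.
Linear molecule, 5 cuts → 6 fragments:
  1–16 → 16 bp
  17–43 → 27 bp
  44–145 → 102 bp
  146–150 → 5 bp
  151–171 → 21 bp
  172–185 → 14 bp
Sorted largest to smallest: 102, 27, 21, 16, 14, 5 bp.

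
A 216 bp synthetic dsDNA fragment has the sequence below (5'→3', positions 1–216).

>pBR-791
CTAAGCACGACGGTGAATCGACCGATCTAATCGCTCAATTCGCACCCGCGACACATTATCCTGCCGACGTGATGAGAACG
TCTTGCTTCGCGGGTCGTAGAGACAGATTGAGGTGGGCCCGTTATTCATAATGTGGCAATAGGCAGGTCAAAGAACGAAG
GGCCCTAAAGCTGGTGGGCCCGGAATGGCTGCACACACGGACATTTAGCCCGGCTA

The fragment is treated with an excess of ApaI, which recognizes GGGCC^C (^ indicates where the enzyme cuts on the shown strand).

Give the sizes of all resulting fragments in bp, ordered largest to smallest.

119, 45, 36, 16 bp

ApaI sites (GGGCCC) start at positions 115, 160, 176.
ApaI cuts after base 5 of each site (before the last base), so after positions 119, 164, 180.
Linear molecule, 3 cuts → 4 fragments:
  1–119 → 119 bp
  120–164 → 45 bp
  165–180 → 16 bp
  181–216 → 36 bp
Sorted largest to smallest: 119, 45, 36, 16 bp.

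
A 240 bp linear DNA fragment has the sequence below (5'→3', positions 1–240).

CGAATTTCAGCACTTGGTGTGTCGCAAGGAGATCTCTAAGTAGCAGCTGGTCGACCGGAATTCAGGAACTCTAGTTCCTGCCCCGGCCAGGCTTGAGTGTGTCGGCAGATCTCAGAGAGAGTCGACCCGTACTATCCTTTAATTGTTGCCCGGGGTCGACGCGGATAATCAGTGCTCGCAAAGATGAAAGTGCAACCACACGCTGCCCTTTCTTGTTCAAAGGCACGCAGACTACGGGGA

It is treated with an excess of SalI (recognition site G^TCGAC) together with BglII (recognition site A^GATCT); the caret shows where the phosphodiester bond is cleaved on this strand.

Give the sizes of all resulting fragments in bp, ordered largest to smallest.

85, 57, 34, 30, 20, 14 bp

SalI sites (GTCGAC) start at positions 50, 121, 155.
SalI cuts after the first base of each site, so after positions 50, 121, 155.
BglII sites (AGATCT) start at positions 30, 107.
BglII cuts after the first base of each site, so after positions 30, 107.
Combined cut positions: 30, 50, 107, 121, 155.
Linear molecule, 5 cuts → 6 fragments:
  1–30 → 30 bp
  31–50 → 20 bp
  51–107 → 57 bp
  108–121 → 14 bp
  122–155 → 34 bp
  156–240 → 85 bp
Sorted largest to smallest: 85, 57, 34, 30, 20, 14 bp.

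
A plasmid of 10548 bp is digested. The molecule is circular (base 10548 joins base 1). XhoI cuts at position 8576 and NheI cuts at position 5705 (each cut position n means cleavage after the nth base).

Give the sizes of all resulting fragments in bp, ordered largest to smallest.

Combined cut positions (sorted): 5705, 8576.
Circular molecule, 2 cuts → 2 fragments:
  8576 − 5705 = 2871 bp
  wrap: 10548 − 8576 + 5705 = 7677 bp
Sorted largest to smallest: 7677, 2871 bp.

7677, 2871 bp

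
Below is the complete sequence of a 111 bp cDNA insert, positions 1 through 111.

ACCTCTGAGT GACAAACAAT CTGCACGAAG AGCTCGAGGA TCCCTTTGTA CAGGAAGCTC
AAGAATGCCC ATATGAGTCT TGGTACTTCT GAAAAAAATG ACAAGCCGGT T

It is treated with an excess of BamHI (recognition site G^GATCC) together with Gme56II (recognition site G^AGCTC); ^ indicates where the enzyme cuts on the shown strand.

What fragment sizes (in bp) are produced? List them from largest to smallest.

73, 30, 8 bp

The BamHI site (GGATCC) starts at position 38.
BamHI cuts after the first base of each site, so after position 38.
The Gme56II site (GAGCTC) starts at position 30.
Gme56II cuts after the first base of each site, so after position 30.
Combined cut positions: 30, 38.
Linear molecule, 2 cuts → 3 fragments:
  1–30 → 30 bp
  31–38 → 8 bp
  39–111 → 73 bp
Sorted largest to smallest: 73, 30, 8 bp.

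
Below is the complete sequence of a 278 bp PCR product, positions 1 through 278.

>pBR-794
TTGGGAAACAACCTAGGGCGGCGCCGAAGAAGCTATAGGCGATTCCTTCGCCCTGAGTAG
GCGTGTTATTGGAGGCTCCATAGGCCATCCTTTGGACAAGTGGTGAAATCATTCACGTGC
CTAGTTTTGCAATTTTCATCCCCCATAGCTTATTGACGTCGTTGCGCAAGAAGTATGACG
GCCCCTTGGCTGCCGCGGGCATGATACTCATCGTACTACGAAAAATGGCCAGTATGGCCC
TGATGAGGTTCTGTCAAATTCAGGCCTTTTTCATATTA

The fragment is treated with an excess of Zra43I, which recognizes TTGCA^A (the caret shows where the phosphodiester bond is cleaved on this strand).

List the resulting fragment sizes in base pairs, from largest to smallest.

The Zra43I site (TTGCAA) starts at position 127.
Zra43I cuts after base 5 of each site (before the last base), so after position 131.
Linear molecule, 1 cut → 2 fragments:
  1–131 → 131 bp
  132–278 → 147 bp
Sorted largest to smallest: 147, 131 bp.

147, 131 bp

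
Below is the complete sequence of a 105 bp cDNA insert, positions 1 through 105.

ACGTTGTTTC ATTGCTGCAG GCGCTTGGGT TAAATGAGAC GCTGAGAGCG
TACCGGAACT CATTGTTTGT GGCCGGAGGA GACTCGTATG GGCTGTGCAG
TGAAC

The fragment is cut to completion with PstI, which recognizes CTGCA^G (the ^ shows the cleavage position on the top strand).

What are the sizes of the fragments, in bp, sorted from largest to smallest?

86, 19 bp

The PstI site (CTGCAG) starts at position 15.
PstI cuts after base 5 of each site (before the last base), so after position 19.
Linear molecule, 1 cut → 2 fragments:
  1–19 → 19 bp
  20–105 → 86 bp
Sorted largest to smallest: 86, 19 bp.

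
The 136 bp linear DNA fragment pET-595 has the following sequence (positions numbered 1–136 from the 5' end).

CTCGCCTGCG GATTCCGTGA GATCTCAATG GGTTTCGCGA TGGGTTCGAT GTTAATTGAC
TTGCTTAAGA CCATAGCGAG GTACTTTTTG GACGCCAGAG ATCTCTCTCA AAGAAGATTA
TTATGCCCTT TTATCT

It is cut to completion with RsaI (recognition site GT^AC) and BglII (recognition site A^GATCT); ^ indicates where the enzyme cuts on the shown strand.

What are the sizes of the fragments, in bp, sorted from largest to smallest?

The RsaI site (GTAC) starts at position 81.
RsaI cuts after base 2 of each site, so after position 82.
BglII sites (AGATCT) start at positions 20, 99.
BglII cuts after the first base of each site, so after positions 20, 99.
Combined cut positions: 20, 82, 99.
Linear molecule, 3 cuts → 4 fragments:
  1–20 → 20 bp
  21–82 → 62 bp
  83–99 → 17 bp
  100–136 → 37 bp
Sorted largest to smallest: 62, 37, 20, 17 bp.

62, 37, 20, 17 bp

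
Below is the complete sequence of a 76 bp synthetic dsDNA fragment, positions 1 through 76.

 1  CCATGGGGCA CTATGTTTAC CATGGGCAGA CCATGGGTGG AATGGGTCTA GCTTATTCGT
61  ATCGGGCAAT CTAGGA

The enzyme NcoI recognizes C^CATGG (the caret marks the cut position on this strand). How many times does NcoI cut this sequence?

3

CCATGG occurs starting at positions 1, 20, 31.
NcoI cuts at 3 sites.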